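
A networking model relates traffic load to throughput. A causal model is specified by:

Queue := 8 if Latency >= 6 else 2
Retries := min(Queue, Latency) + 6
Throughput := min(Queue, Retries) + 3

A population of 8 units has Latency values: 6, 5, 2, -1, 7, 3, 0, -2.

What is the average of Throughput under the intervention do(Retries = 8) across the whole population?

do(Retries=8) breaks Retries's dependence on Latency. With Retries=8 fixed, Throughput across the units is 11, 5, 5, 5, 11, 5, 5, 5, mean 6.5.

6.5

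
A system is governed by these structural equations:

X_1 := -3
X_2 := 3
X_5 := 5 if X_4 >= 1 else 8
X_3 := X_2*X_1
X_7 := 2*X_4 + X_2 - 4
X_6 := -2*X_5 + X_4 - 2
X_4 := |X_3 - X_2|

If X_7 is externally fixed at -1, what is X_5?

The intervention breaks the incoming arrows to X_7: X_7 := 2*X_4 + X_2 - 4 no longer applies, and X_7 = -1.
X_5 is not downstream of the intervention, so its value is determined by the original equations.
X_3 = X_2*X_1  [with X_2=3, X_1=-3]  = -9
X_4 = |X_3 - X_2|  [with X_3=-9, X_2=3]  = 12
X_5 = 5 if X_4 >= 1 else 8  [with X_4=12]  = 5

5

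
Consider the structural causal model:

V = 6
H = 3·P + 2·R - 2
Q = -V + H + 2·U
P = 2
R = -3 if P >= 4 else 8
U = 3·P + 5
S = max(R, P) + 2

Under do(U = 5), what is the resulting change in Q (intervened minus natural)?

Intervening sets U = 5 and removes its equation (U = 3·P + 5).
R = -3 if P >= 4 else 8  [with P=2]  = 8
H = 3·P + 2·R - 2  [with P=2, R=8]  = 20
Q = -V + H + 2·U  [with V=6, H=20, U=5]  = 24
Without intervention: R = -3 if P >= 4 else 8  [with P=2]  = 8; H = 3·P + 2·R - 2  [with P=2, R=8]  = 20; U = 3·P + 5  [with P=2]  = 11; Q = -V + H + 2·U  [with V=6, H=20, U=11]  = 36.
Change = 24 − 36 = -12.

-12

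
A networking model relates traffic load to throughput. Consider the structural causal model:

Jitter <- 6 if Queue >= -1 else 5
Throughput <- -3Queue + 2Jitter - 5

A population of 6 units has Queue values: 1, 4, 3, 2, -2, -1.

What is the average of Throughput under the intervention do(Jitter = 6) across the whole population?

do(Jitter=6) breaks Jitter's dependence on Queue. With Jitter=6 fixed, Throughput across the units is 4, -5, -2, 1, 13, 10, mean 3.5.

3.5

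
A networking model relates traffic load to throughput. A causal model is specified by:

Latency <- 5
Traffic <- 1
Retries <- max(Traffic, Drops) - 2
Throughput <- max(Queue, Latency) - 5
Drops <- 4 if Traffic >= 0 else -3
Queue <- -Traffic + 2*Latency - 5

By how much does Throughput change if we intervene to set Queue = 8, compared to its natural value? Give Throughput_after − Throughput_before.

The intervention breaks the incoming arrows to Queue: Queue <- -Traffic + 2*Latency - 5 no longer applies, and Queue = 8.
Throughput = max(Queue, Latency) - 5  [with Queue=8, Latency=5]  = 3
Without intervention: Queue = -Traffic + 2*Latency - 5  [with Traffic=1, Latency=5]  = 4; Throughput = max(Queue, Latency) - 5  [with Queue=4, Latency=5]  = 0.
Change = 3 − 0 = 3.

3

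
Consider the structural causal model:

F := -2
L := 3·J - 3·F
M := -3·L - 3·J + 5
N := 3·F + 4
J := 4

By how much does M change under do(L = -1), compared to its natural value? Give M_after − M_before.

do(L=-1) replaces the equation L := 3·J - 3·F with the constant L = -1.
M = -3·L - 3·J + 5  [with L=-1, J=4]  = -4
Without intervention: L = 3·J - 3·F  [with J=4, F=-2]  = 18; M = -3·L - 3·J + 5  [with L=18, J=4]  = -61.
Change = -4 − (-61) = 57.

57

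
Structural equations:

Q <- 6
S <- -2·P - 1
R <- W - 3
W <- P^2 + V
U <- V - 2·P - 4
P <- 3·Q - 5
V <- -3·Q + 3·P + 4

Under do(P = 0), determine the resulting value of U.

-18

Under do(P=0), the mechanism P <- 3·Q - 5 is discarded; P is fixed at 0.
V = -3·Q + 3·P + 4  [with Q=6, P=0]  = -14
U = V - 2·P - 4  [with V=-14, P=0]  = -18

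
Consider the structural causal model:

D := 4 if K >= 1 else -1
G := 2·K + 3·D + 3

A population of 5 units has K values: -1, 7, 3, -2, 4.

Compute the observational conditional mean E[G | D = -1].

E[G|D=-1] averages over only the 2 units with D=-1 (K = -1, -2): G = -2, -4, mean -3.

-3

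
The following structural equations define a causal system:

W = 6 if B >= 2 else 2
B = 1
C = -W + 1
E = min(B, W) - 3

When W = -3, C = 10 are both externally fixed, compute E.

-6

The joint intervention fixes W = -3, C = 10, removing each variable's own equation.
E = min(B, W) - 3  [with B=1, W=-3]  = -6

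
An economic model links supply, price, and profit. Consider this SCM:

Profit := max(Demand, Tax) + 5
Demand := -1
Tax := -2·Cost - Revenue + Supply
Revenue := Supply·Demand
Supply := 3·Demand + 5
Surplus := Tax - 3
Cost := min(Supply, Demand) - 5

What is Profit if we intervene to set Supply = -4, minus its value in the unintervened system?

Under do(Supply=-4), the mechanism Supply := 3·Demand + 5 is discarded; Supply is fixed at -4.
Cost = min(Supply, Demand) - 5  [with Supply=-4, Demand=-1]  = -9
Revenue = Supply·Demand  [with Supply=-4, Demand=-1]  = 4
Tax = -2·Cost - Revenue + Supply  [with Cost=-9, Revenue=4, Supply=-4]  = 10
Profit = max(Demand, Tax) + 5  [with Demand=-1, Tax=10]  = 15
Without intervention: Supply = 3·Demand + 5  [with Demand=-1]  = 2; Cost = min(Supply, Demand) - 5  [with Supply=2, Demand=-1]  = -6; Revenue = Supply·Demand  [with Supply=2, Demand=-1]  = -2; Tax = -2·Cost - Revenue + Supply  [with Cost=-6, Revenue=-2, Supply=2]  = 16; Profit = max(Demand, Tax) + 5  [with Demand=-1, Tax=16]  = 21.
Change = 15 − 21 = -6.

-6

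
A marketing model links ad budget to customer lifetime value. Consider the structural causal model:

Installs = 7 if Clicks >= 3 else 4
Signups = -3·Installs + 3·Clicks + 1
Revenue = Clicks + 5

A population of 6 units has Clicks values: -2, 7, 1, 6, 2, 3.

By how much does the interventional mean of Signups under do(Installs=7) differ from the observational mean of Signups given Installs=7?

The intervention sets Installs=7 in all 6 units regardless of Clicks. Recomputing Signups per unit gives -26, 1, -17, -2, -14, -11; average -11.5.
Observing Installs=7 restricts to units where Installs's equation naturally yields 7: Clicks ∈ {7, 6, 3}. In that subpopulation Signups = 1, -2, -11, mean -4.
Difference = -11.5 − (-4) = -7.5.

-7.5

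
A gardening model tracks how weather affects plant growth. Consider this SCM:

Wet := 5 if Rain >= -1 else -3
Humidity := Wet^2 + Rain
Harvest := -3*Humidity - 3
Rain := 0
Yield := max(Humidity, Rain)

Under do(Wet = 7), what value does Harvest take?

do(Wet=7) replaces the equation Wet := 5 if Rain >= -1 else -3 with the constant Wet = 7.
Humidity = Wet^2 + Rain  [with Wet=7, Rain=0]  = 49
Harvest = -3*Humidity - 3  [with Humidity=49]  = -150

-150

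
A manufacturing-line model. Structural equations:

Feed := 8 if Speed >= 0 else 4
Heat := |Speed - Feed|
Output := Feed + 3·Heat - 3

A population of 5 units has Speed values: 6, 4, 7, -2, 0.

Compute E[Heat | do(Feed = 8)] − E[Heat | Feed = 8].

1.25

Under do(Feed=8), Feed's equation is replaced by Feed=8 for every unit. Per-unit Heat: 2, 4, 1, 10, 8. Mean = 5.
E[Heat|Feed=8] averages over only the 4 units with Feed=8 (Speed = 6, 4, 7, 0): Heat = 2, 4, 1, 8, mean 3.75.
Difference = 5 − 3.75 = 1.25.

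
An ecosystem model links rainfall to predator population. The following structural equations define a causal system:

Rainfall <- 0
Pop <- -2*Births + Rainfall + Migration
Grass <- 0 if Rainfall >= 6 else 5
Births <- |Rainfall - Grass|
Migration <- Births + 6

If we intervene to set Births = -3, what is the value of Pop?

9

do(Births=-3) replaces the equation Births <- |Rainfall - Grass| with the constant Births = -3.
Migration = Births + 6  [with Births=-3]  = 3
Pop = -2*Births + Rainfall + Migration  [with Births=-3, Rainfall=0, Migration=3]  = 9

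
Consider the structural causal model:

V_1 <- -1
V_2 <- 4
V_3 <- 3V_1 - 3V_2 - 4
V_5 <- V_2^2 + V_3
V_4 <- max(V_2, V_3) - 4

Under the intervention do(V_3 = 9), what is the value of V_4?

The intervention breaks the incoming arrows to V_3: V_3 <- 3V_1 - 3V_2 - 4 no longer applies, and V_3 = 9.
V_4 = max(V_2, V_3) - 4  [with V_2=4, V_3=9]  = 5

5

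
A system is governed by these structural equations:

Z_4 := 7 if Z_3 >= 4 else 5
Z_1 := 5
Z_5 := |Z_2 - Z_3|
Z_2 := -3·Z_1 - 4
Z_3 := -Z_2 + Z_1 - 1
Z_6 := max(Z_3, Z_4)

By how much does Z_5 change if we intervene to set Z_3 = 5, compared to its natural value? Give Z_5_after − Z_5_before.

-18

do(Z_3=5) replaces the equation Z_3 := -Z_2 + Z_1 - 1 with the constant Z_3 = 5.
Z_2 = -3·Z_1 - 4  [with Z_1=5]  = -19
Z_5 = |Z_2 - Z_3|  [with Z_2=-19, Z_3=5]  = 24
Without intervention: Z_2 = -3·Z_1 - 4  [with Z_1=5]  = -19; Z_3 = -Z_2 + Z_1 - 1  [with Z_2=-19, Z_1=5]  = 23; Z_5 = |Z_2 - Z_3|  [with Z_2=-19, Z_3=23]  = 42.
Change = 24 − 42 = -18.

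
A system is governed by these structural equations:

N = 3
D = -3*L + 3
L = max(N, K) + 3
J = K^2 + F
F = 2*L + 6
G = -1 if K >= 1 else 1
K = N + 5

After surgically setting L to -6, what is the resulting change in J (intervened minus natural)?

The intervention breaks the incoming arrows to L: L = max(N, K) + 3 no longer applies, and L = -6.
K = N + 5  [with N=3]  = 8
F = 2*L + 6  [with L=-6]  = -6
J = K^2 + F  [with K=8, F=-6]  = 58
Without intervention: K = N + 5  [with N=3]  = 8; L = max(N, K) + 3  [with N=3, K=8]  = 11; F = 2*L + 6  [with L=11]  = 28; J = K^2 + F  [with K=8, F=28]  = 92.
Change = 58 − 92 = -34.

-34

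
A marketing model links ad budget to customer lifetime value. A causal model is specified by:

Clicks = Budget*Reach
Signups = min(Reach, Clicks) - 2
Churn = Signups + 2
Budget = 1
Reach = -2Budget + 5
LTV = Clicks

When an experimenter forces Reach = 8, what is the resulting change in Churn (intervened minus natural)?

5

do(Reach=8) replaces the equation Reach = -2Budget + 5 with the constant Reach = 8.
Clicks = Budget*Reach  [with Budget=1, Reach=8]  = 8
Signups = min(Reach, Clicks) - 2  [with Reach=8, Clicks=8]  = 6
Churn = Signups + 2  [with Signups=6]  = 8
Without intervention: Reach = -2Budget + 5  [with Budget=1]  = 3; Clicks = Budget*Reach  [with Budget=1, Reach=3]  = 3; Signups = min(Reach, Clicks) - 2  [with Reach=3, Clicks=3]  = 1; Churn = Signups + 2  [with Signups=1]  = 3.
Change = 8 − 3 = 5.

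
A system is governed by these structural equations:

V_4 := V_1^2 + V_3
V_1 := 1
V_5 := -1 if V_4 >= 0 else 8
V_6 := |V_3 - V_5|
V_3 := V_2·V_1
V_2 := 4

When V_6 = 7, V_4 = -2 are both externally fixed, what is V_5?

Setting V_6 = 7, V_4 = -2 by intervention discards those variables' equations.
V_5 = -1 if V_4 >= 0 else 8  [with V_4=-2]  = 8

8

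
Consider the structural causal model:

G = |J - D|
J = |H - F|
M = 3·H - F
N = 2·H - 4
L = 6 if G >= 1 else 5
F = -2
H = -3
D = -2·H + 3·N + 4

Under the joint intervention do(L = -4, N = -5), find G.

The joint intervention fixes L = -4, N = -5, removing each variable's own equation.
J = |H - F|  [with H=-3, F=-2]  = 1
D = -2·H + 3·N + 4  [with H=-3, N=-5]  = -5
G = |J - D|  [with J=1, D=-5]  = 6

6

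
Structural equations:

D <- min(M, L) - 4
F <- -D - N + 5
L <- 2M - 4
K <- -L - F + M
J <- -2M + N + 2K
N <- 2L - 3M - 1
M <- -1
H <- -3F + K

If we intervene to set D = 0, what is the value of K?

-10

Under do(D=0), the mechanism D <- min(M, L) - 4 is discarded; D is fixed at 0.
L = 2M - 4  [with M=-1]  = -6
N = 2L - 3M - 1  [with L=-6, M=-1]  = -10
F = -D - N + 5  [with D=0, N=-10]  = 15
K = -L - F + M  [with L=-6, F=15, M=-1]  = -10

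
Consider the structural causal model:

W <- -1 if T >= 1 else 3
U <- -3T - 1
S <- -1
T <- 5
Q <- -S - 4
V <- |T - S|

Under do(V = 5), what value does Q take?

The intervention breaks the incoming arrows to V: V <- |T - S| no longer applies, and V = 5.
Since Q is not a descendant of the intervened variable, it is unaffected.
Q = -S - 4  [with S=-1]  = -3

-3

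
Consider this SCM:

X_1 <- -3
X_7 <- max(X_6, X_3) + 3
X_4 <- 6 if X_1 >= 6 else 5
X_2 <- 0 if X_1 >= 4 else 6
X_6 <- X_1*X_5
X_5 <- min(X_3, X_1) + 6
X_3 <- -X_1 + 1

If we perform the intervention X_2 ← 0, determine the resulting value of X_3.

4

The intervention breaks the incoming arrows to X_2: X_2 <- 0 if X_1 >= 4 else 6 no longer applies, and X_2 = 0.
Since X_3 is not a descendant of the intervened variable, it is unaffected.
X_3 = -X_1 + 1  [with X_1=-3]  = 4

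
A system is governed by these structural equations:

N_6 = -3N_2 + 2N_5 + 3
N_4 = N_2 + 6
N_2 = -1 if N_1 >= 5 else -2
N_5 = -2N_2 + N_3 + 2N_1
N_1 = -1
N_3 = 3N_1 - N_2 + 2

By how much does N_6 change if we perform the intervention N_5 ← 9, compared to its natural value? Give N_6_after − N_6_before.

12

The intervention breaks the incoming arrows to N_5: N_5 = -2N_2 + N_3 + 2N_1 no longer applies, and N_5 = 9.
N_2 = -1 if N_1 >= 5 else -2  [with N_1=-1]  = -2
N_6 = -3N_2 + 2N_5 + 3  [with N_2=-2, N_5=9]  = 27
Without intervention: N_2 = -1 if N_1 >= 5 else -2  [with N_1=-1]  = -2; N_3 = 3N_1 - N_2 + 2  [with N_1=-1, N_2=-2]  = 1; N_5 = -2N_2 + N_3 + 2N_1  [with N_2=-2, N_3=1, N_1=-1]  = 3; N_6 = -3N_2 + 2N_5 + 3  [with N_2=-2, N_5=3]  = 15.
Change = 27 − 15 = 12.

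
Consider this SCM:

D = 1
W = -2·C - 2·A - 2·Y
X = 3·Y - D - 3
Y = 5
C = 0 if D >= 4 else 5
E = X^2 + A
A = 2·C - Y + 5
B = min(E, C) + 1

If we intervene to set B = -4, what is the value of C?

5

Under do(B=-4), the mechanism B = min(E, C) + 1 is discarded; B is fixed at -4.
Since C is not a descendant of the intervened variable, it is unaffected.
C = 0 if D >= 4 else 5  [with D=1]  = 5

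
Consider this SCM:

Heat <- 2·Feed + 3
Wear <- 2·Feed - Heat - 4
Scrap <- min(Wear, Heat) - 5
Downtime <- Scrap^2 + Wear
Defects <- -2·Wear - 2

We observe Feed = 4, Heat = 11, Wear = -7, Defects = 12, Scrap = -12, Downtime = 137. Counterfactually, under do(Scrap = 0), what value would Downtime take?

The intervention breaks the incoming arrows to Scrap: Scrap <- min(Wear, Heat) - 5 no longer applies, and Scrap = 0.
Heat = 2·Feed + 3  [with Feed=4]  = 11
Wear = 2·Feed - Heat - 4  [with Feed=4, Heat=11]  = -7
Downtime = Scrap^2 + Wear  [with Scrap=0, Wear=-7]  = -7

-7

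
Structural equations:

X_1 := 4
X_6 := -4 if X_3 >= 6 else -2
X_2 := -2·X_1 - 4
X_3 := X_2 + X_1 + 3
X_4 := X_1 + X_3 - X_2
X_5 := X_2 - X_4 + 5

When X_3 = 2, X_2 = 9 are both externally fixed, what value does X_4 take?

-3

The joint intervention fixes X_3 = 2, X_2 = 9, removing each variable's own equation.
X_4 = X_1 + X_3 - X_2  [with X_1=4, X_3=2, X_2=9]  = -3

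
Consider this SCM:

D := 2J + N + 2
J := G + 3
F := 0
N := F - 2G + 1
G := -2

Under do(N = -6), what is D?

-2

Intervening sets N = -6 and removes its equation (N := F - 2G + 1).
J = G + 3  [with G=-2]  = 1
D = 2J + N + 2  [with J=1, N=-6]  = -2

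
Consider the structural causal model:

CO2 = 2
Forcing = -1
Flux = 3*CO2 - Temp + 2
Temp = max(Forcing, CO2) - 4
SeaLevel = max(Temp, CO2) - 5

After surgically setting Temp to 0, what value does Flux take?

8

do(Temp=0) replaces the equation Temp = max(Forcing, CO2) - 4 with the constant Temp = 0.
Flux = 3*CO2 - Temp + 2  [with CO2=2, Temp=0]  = 8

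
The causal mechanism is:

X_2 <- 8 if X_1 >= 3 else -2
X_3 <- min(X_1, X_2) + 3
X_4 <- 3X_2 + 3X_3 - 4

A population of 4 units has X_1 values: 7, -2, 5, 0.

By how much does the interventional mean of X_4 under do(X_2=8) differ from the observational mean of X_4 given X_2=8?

-10.5

do(X_2=8) breaks X_2's dependence on X_1. With X_2=8 fixed, X_4 across the units is 50, 23, 44, 29, mean 36.5.
E[X_4|X_2=8] averages over only the 2 units with X_2=8 (X_1 = 7, 5): X_4 = 50, 44, mean 47.
Difference = 36.5 − 47 = -10.5.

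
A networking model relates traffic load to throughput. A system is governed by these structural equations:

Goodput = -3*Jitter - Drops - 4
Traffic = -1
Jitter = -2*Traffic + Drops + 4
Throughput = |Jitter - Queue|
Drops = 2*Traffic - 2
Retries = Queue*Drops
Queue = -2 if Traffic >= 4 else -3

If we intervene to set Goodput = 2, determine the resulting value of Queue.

Under do(Goodput=2), the mechanism Goodput = -3*Jitter - Drops - 4 is discarded; Goodput is fixed at 2.
Queue is not downstream of the intervention, so its value is determined by the original equations.
Queue = -2 if Traffic >= 4 else -3  [with Traffic=-1]  = -3

-3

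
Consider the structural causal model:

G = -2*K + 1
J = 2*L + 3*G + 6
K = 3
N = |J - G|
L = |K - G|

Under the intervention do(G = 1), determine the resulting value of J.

Under do(G=1), the mechanism G = -2*K + 1 is discarded; G is fixed at 1.
L = |K - G|  [with K=3, G=1]  = 2
J = 2*L + 3*G + 6  [with L=2, G=1]  = 13

13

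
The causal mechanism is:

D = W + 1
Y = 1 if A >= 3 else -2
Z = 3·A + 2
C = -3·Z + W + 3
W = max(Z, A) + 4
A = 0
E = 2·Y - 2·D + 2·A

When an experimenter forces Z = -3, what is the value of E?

-14

The intervention breaks the incoming arrows to Z: Z = 3·A + 2 no longer applies, and Z = -3.
Y = 1 if A >= 3 else -2  [with A=0]  = -2
W = max(Z, A) + 4  [with Z=-3, A=0]  = 4
D = W + 1  [with W=4]  = 5
E = 2·Y - 2·D + 2·A  [with Y=-2, D=5, A=0]  = -14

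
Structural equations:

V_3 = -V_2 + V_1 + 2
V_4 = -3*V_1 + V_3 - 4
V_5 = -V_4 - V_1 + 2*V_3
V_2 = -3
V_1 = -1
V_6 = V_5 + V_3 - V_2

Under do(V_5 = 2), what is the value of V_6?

9

The intervention breaks the incoming arrows to V_5: V_5 = -V_4 - V_1 + 2*V_3 no longer applies, and V_5 = 2.
V_3 = -V_2 + V_1 + 2  [with V_2=-3, V_1=-1]  = 4
V_6 = V_5 + V_3 - V_2  [with V_5=2, V_3=4, V_2=-3]  = 9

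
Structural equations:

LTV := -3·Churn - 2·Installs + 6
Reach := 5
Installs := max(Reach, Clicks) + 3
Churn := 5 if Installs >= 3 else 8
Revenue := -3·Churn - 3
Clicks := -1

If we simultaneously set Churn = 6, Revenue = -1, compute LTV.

-28

The joint intervention fixes Churn = 6, Revenue = -1, removing each variable's own equation.
Installs = max(Reach, Clicks) + 3  [with Reach=5, Clicks=-1]  = 8
LTV = -3·Churn - 2·Installs + 6  [with Churn=6, Installs=8]  = -28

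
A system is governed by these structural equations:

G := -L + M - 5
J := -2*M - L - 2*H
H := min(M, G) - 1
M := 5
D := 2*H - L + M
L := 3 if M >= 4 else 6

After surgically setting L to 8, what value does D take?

-21

Under do(L=8), the mechanism L := 3 if M >= 4 else 6 is discarded; L is fixed at 8.
G = -L + M - 5  [with L=8, M=5]  = -8
H = min(M, G) - 1  [with M=5, G=-8]  = -9
D = 2*H - L + M  [with H=-9, L=8, M=5]  = -21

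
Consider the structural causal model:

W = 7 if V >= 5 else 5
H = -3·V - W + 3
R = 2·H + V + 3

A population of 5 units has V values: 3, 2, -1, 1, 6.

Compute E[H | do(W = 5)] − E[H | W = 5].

The intervention sets W=5 in all 5 units regardless of V. Recomputing H per unit gives -11, -8, 1, -5, -20; average -8.6.
Conditioning on W=5 selects the 4 unit(s) with V ∈ {3, 2, -1, 1}. Their H values: -11, -8, 1, -5. Mean = -5.75.
Difference = -8.6 − (-5.75) = -2.85.

-2.85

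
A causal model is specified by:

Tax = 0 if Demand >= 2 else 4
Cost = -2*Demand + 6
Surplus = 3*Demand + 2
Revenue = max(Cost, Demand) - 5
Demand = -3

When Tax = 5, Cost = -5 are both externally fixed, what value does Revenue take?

Setting Tax = 5, Cost = -5 by intervention discards those variables' equations.
Revenue = max(Cost, Demand) - 5  [with Cost=-5, Demand=-3]  = -8

-8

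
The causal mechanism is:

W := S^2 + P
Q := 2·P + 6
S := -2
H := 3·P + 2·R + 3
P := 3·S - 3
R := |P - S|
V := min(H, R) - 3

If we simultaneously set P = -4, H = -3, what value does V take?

-6

The joint intervention fixes P = -4, H = -3, removing each variable's own equation.
R = |P - S|  [with P=-4, S=-2]  = 2
V = min(H, R) - 3  [with H=-3, R=2]  = -6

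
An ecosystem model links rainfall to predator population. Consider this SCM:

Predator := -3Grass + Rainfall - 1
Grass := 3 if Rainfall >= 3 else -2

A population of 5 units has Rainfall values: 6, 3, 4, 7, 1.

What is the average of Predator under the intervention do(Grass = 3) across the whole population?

The intervention sets Grass=3 in all 5 units regardless of Rainfall. Recomputing Predator per unit gives -4, -7, -6, -3, -9; average -5.8.

-5.8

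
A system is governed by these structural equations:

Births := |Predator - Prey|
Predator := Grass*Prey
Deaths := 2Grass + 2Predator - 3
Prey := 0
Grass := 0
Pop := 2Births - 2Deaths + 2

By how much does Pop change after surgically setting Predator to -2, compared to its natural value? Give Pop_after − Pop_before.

12

The intervention breaks the incoming arrows to Predator: Predator := Grass*Prey no longer applies, and Predator = -2.
Births = |Predator - Prey|  [with Predator=-2, Prey=0]  = 2
Deaths = 2Grass + 2Predator - 3  [with Grass=0, Predator=-2]  = -7
Pop = 2Births - 2Deaths + 2  [with Births=2, Deaths=-7]  = 20
Without intervention: Predator = Grass*Prey  [with Grass=0, Prey=0]  = 0; Births = |Predator - Prey|  [with Predator=0, Prey=0]  = 0; Deaths = 2Grass + 2Predator - 3  [with Grass=0, Predator=0]  = -3; Pop = 2Births - 2Deaths + 2  [with Births=0, Deaths=-3]  = 8.
Change = 20 − 8 = 12.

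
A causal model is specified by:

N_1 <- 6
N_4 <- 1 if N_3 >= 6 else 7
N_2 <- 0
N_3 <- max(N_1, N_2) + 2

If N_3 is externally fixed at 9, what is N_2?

0

Under do(N_3=9), the mechanism N_3 <- max(N_1, N_2) + 2 is discarded; N_3 is fixed at 9.
Since N_2 is not a descendant of the intervened variable, it is unaffected.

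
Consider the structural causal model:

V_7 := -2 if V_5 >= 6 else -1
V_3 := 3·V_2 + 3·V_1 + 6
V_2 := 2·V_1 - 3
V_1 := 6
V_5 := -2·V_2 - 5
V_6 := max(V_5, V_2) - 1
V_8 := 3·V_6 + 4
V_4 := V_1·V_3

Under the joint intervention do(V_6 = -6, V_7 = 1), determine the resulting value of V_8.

-14

The joint intervention fixes V_6 = -6, V_7 = 1, removing each variable's own equation.
V_8 = 3·V_6 + 4  [with V_6=-6]  = -14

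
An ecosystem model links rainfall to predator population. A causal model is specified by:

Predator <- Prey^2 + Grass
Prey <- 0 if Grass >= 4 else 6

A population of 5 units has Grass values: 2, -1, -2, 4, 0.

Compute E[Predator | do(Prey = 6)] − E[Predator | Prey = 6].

The intervention sets Prey=6 in all 5 units regardless of Grass. Recomputing Predator per unit gives 38, 35, 34, 40, 36; average 36.6.
Observing Prey=6 restricts to units where Prey's equation naturally yields 6: Grass ∈ {2, -1, -2, 0}. In that subpopulation Predator = 38, 35, 34, 36, mean 35.75.
Difference = 36.6 − 35.75 = 0.85.

0.85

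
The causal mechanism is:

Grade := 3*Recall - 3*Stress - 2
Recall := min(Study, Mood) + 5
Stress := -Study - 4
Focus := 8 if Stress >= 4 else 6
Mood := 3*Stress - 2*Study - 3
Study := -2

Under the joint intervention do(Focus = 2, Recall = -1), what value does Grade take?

Setting Focus = 2, Recall = -1 by intervention discards those variables' equations.
Stress = -Study - 4  [with Study=-2]  = -2
Grade = 3*Recall - 3*Stress - 2  [with Recall=-1, Stress=-2]  = 1

1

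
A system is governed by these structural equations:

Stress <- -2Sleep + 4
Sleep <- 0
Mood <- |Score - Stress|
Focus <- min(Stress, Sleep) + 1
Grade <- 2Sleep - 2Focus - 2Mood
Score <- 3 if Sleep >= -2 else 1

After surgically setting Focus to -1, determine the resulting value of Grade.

0

The intervention breaks the incoming arrows to Focus: Focus <- min(Stress, Sleep) + 1 no longer applies, and Focus = -1.
Stress = -2Sleep + 4  [with Sleep=0]  = 4
Score = 3 if Sleep >= -2 else 1  [with Sleep=0]  = 3
Mood = |Score - Stress|  [with Score=3, Stress=4]  = 1
Grade = 2Sleep - 2Focus - 2Mood  [with Sleep=0, Focus=-1, Mood=1]  = 0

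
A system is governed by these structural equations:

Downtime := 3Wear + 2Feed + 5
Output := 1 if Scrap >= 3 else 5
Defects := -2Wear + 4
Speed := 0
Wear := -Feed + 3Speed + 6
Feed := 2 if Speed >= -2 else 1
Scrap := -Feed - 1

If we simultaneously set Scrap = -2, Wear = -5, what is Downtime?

The joint intervention fixes Scrap = -2, Wear = -5, removing each variable's own equation.
Feed = 2 if Speed >= -2 else 1  [with Speed=0]  = 2
Downtime = 3Wear + 2Feed + 5  [with Wear=-5, Feed=2]  = -6

-6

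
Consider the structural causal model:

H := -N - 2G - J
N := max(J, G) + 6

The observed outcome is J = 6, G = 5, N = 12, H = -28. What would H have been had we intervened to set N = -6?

The intervention breaks the incoming arrows to N: N := max(J, G) + 6 no longer applies, and N = -6.
H = -N - 2G - J  [with N=-6, G=5, J=6]  = -10

-10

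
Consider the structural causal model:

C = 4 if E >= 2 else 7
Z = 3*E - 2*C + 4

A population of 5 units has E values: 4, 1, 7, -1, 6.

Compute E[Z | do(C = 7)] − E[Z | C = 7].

do(C=7) breaks C's dependence on E. With C=7 fixed, Z across the units is 2, -7, 11, -13, 8, mean 0.2.
Observing C=7 restricts to units where C's equation naturally yields 7: E ∈ {1, -1}. In that subpopulation Z = -7, -13, mean -10.
Difference = 0.2 − (-10) = 10.2.

10.2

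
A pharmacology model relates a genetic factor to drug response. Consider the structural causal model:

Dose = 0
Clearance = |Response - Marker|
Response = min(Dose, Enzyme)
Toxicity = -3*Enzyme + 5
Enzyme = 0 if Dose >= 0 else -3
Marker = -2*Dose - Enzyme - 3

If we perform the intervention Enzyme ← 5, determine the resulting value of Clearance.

Under do(Enzyme=5), the mechanism Enzyme = 0 if Dose >= 0 else -3 is discarded; Enzyme is fixed at 5.
Marker = -2*Dose - Enzyme - 3  [with Dose=0, Enzyme=5]  = -8
Response = min(Dose, Enzyme)  [with Dose=0, Enzyme=5]  = 0
Clearance = |Response - Marker|  [with Response=0, Marker=-8]  = 8

8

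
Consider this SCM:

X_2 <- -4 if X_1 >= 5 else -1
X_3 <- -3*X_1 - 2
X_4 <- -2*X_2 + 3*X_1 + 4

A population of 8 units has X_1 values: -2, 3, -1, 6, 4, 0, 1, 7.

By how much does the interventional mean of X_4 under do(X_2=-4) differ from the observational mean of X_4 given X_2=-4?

-12.75

Every unit gets X_2=-4 under the intervention. X_4 values become 6, 21, 9, 30, 24, 12, 15, 33; E[X_4|do(X_2=-4)] = 18.75.
Conditioning on X_2=-4 selects the 2 unit(s) with X_1 ∈ {6, 7}. Their X_4 values: 30, 33. Mean = 31.5.
Difference = 18.75 − 31.5 = -12.75.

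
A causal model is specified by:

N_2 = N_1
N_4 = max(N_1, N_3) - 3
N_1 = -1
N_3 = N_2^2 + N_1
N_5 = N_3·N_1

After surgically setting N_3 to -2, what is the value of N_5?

do(N_3=-2) replaces the equation N_3 = N_2^2 + N_1 with the constant N_3 = -2.
N_5 = N_3·N_1  [with N_3=-2, N_1=-1]  = 2

2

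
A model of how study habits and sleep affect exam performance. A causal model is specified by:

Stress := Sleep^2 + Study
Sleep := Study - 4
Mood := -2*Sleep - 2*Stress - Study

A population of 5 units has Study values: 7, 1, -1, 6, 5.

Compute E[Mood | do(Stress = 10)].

-22.8

The intervention sets Stress=10 in all 5 units regardless of Study. Recomputing Mood per unit gives -33, -15, -9, -30, -27; average -22.8.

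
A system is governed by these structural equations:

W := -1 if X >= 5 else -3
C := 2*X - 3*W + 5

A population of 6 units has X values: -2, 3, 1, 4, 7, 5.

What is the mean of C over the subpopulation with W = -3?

17

Conditioning on W=-3 selects the 4 unit(s) with X ∈ {-2, 3, 1, 4}. Their C values: 10, 20, 16, 22. Mean = 17.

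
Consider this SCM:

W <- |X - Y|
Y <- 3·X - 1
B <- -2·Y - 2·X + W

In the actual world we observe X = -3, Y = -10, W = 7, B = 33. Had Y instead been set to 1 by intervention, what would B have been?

Under do(Y=1), the mechanism Y <- 3·X - 1 is discarded; Y is fixed at 1.
W = |X - Y|  [with X=-3, Y=1]  = 4
B = -2·Y - 2·X + W  [with Y=1, X=-3, W=4]  = 8

8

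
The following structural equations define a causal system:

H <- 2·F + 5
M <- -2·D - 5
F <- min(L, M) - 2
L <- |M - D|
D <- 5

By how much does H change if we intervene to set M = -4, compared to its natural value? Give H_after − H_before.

22

do(M=-4) replaces the equation M <- -2·D - 5 with the constant M = -4.
L = |M - D|  [with M=-4, D=5]  = 9
F = min(L, M) - 2  [with L=9, M=-4]  = -6
H = 2·F + 5  [with F=-6]  = -7
Without intervention: M = -2·D - 5  [with D=5]  = -15; L = |M - D|  [with M=-15, D=5]  = 20; F = min(L, M) - 2  [with L=20, M=-15]  = -17; H = 2·F + 5  [with F=-17]  = -29.
Change = -7 − (-29) = 22.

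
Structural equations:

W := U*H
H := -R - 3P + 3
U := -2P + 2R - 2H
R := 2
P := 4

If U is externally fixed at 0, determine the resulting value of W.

Intervening sets U = 0 and removes its equation (U := -2P + 2R - 2H).
H = -R - 3P + 3  [with R=2, P=4]  = -11
W = U*H  [with U=0, H=-11]  = 0

0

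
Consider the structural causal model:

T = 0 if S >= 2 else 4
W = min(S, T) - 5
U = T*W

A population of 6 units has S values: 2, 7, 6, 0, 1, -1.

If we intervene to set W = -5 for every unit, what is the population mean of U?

Every unit gets W=-5 under the intervention. U values become 0, 0, 0, -20, -20, -20; E[U|do(W=-5)] = -10.

-10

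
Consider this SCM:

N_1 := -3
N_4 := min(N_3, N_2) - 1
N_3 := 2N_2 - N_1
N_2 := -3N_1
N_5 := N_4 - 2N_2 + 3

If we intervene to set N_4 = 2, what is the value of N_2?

The intervention breaks the incoming arrows to N_4: N_4 := min(N_3, N_2) - 1 no longer applies, and N_4 = 2.
Since N_2 is not a descendant of the intervened variable, it is unaffected.
N_2 = -3N_1  [with N_1=-3]  = 9

9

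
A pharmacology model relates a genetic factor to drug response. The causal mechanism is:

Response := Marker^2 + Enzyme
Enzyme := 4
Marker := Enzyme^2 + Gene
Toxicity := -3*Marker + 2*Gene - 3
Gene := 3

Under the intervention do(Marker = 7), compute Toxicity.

do(Marker=7) replaces the equation Marker := Enzyme^2 + Gene with the constant Marker = 7.
Toxicity = -3*Marker + 2*Gene - 3  [with Marker=7, Gene=3]  = -18

-18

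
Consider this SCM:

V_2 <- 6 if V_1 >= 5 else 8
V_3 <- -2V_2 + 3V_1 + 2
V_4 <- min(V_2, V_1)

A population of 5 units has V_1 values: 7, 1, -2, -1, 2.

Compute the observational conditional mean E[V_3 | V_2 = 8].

-14

Observing V_2=8 restricts to units where V_2's equation naturally yields 8: V_1 ∈ {1, -2, -1, 2}. In that subpopulation V_3 = -11, -20, -17, -8, mean -14.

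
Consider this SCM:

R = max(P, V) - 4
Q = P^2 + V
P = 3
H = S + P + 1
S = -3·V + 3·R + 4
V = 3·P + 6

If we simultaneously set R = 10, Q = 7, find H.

-7

Setting R = 10, Q = 7 by intervention discards those variables' equations.
V = 3·P + 6  [with P=3]  = 15
S = -3·V + 3·R + 4  [with V=15, R=10]  = -11
H = S + P + 1  [with S=-11, P=3]  = -7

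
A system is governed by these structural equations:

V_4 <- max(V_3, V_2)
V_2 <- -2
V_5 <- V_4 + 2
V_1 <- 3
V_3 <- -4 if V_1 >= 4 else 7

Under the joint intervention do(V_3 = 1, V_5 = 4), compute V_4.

The joint intervention fixes V_3 = 1, V_5 = 4, removing each variable's own equation.
V_4 = max(V_3, V_2)  [with V_3=1, V_2=-2]  = 1

1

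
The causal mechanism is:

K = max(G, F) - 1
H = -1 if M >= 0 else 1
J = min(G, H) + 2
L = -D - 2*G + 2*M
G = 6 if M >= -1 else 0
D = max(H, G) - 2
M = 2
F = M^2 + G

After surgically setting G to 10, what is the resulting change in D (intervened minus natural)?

Under do(G=10), the mechanism G = 6 if M >= -1 else 0 is discarded; G is fixed at 10.
H = -1 if M >= 0 else 1  [with M=2]  = -1
D = max(H, G) - 2  [with H=-1, G=10]  = 8
Without intervention: G = 6 if M >= -1 else 0  [with M=2]  = 6; H = -1 if M >= 0 else 1  [with M=2]  = -1; D = max(H, G) - 2  [with H=-1, G=6]  = 4.
Change = 8 − 4 = 4.

4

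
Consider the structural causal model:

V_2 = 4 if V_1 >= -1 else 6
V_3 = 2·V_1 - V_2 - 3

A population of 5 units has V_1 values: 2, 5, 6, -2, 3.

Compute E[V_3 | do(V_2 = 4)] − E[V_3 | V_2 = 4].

-2.4

Every unit gets V_2=4 under the intervention. V_3 values become -3, 3, 5, -11, -1; E[V_3|do(V_2=4)] = -1.4.
E[V_3|V_2=4] averages over only the 4 units with V_2=4 (V_1 = 2, 5, 6, 3): V_3 = -3, 3, 5, -1, mean 1.
Difference = -1.4 − 1 = -2.4.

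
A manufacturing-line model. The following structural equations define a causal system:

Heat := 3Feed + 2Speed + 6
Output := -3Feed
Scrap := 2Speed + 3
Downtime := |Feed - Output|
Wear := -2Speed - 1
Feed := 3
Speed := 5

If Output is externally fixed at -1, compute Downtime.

Intervening sets Output = -1 and removes its equation (Output := -3Feed).
Downtime = |Feed - Output|  [with Feed=3, Output=-1]  = 4

4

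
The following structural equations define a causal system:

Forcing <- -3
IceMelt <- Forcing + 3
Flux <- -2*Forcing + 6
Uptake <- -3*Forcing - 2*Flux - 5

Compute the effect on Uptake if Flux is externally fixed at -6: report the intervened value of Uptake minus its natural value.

The intervention breaks the incoming arrows to Flux: Flux <- -2*Forcing + 6 no longer applies, and Flux = -6.
Uptake = -3*Forcing - 2*Flux - 5  [with Forcing=-3, Flux=-6]  = 16
Without intervention: Flux = -2*Forcing + 6  [with Forcing=-3]  = 12; Uptake = -3*Forcing - 2*Flux - 5  [with Forcing=-3, Flux=12]  = -20.
Change = 16 − (-20) = 36.

36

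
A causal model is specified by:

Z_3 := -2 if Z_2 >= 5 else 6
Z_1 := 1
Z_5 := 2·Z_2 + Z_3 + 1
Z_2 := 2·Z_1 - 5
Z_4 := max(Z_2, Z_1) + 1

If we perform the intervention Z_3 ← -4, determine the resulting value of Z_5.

do(Z_3=-4) replaces the equation Z_3 := -2 if Z_2 >= 5 else 6 with the constant Z_3 = -4.
Z_2 = 2·Z_1 - 5  [with Z_1=1]  = -3
Z_5 = 2·Z_2 + Z_3 + 1  [with Z_2=-3, Z_3=-4]  = -9

-9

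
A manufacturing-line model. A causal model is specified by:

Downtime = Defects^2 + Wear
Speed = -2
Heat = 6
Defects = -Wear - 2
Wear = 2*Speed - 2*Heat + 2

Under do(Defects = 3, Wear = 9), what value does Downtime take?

18

The joint intervention fixes Defects = 3, Wear = 9, removing each variable's own equation.
Downtime = Defects^2 + Wear  [with Defects=3, Wear=9]  = 18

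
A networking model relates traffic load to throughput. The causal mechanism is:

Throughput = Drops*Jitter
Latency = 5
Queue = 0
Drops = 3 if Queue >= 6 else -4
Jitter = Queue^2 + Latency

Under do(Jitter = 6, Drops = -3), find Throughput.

The joint intervention fixes Jitter = 6, Drops = -3, removing each variable's own equation.
Throughput = Drops*Jitter  [with Drops=-3, Jitter=6]  = -18

-18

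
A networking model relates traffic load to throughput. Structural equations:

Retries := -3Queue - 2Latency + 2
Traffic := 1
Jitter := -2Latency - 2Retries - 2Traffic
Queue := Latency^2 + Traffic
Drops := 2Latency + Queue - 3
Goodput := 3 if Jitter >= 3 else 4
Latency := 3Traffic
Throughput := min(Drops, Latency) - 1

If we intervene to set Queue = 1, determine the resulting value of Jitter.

6

The intervention breaks the incoming arrows to Queue: Queue := Latency^2 + Traffic no longer applies, and Queue = 1.
Latency = 3Traffic  [with Traffic=1]  = 3
Retries = -3Queue - 2Latency + 2  [with Queue=1, Latency=3]  = -7
Jitter = -2Latency - 2Retries - 2Traffic  [with Latency=3, Retries=-7, Traffic=1]  = 6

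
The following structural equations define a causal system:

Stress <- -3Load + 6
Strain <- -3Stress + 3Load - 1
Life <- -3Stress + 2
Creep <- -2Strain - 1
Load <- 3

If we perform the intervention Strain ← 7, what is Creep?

The intervention breaks the incoming arrows to Strain: Strain <- -3Stress + 3Load - 1 no longer applies, and Strain = 7.
Creep = -2Strain - 1  [with Strain=7]  = -15

-15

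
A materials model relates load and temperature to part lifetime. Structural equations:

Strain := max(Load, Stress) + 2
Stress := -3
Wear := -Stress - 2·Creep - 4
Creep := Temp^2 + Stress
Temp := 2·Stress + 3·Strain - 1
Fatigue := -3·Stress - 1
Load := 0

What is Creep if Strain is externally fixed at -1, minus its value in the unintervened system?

do(Strain=-1) replaces the equation Strain := max(Load, Stress) + 2 with the constant Strain = -1.
Temp = 2·Stress + 3·Strain - 1  [with Stress=-3, Strain=-1]  = -10
Creep = Temp^2 + Stress  [with Temp=-10, Stress=-3]  = 97
Without intervention: Strain = max(Load, Stress) + 2  [with Load=0, Stress=-3]  = 2; Temp = 2·Stress + 3·Strain - 1  [with Stress=-3, Strain=2]  = -1; Creep = Temp^2 + Stress  [with Temp=-1, Stress=-3]  = -2.
Change = 97 − (-2) = 99.

99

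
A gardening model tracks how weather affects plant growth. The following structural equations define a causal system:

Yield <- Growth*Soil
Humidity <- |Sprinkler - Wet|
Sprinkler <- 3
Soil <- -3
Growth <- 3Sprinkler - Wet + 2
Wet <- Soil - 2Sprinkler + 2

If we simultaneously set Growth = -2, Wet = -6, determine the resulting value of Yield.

The joint intervention fixes Growth = -2, Wet = -6, removing each variable's own equation.
Yield = Growth*Soil  [with Growth=-2, Soil=-3]  = 6

6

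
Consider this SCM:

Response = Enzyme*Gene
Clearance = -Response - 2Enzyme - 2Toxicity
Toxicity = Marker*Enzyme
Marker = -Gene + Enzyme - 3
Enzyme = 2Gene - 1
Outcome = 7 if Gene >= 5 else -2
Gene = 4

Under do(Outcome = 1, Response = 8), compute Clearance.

Setting Outcome = 1, Response = 8 by intervention discards those variables' equations.
Enzyme = 2Gene - 1  [with Gene=4]  = 7
Marker = -Gene + Enzyme - 3  [with Gene=4, Enzyme=7]  = 0
Toxicity = Marker*Enzyme  [with Marker=0, Enzyme=7]  = 0
Clearance = -Response - 2Enzyme - 2Toxicity  [with Response=8, Enzyme=7, Toxicity=0]  = -22

-22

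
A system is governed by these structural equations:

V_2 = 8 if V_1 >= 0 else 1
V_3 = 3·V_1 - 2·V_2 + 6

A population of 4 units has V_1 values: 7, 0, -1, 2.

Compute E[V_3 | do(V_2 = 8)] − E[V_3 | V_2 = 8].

-3

do(V_2=8) breaks V_2's dependence on V_1. With V_2=8 fixed, V_3 across the units is 11, -10, -13, -4, mean -4.
E[V_3|V_2=8] averages over only the 3 units with V_2=8 (V_1 = 7, 0, 2): V_3 = 11, -10, -4, mean -1.
Difference = -4 − (-1) = -3.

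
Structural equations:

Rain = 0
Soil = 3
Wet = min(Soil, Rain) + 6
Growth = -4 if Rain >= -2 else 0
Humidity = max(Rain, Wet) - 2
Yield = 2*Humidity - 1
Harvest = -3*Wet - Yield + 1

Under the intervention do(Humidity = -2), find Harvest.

-12

Under do(Humidity=-2), the mechanism Humidity = max(Rain, Wet) - 2 is discarded; Humidity is fixed at -2.
Wet = min(Soil, Rain) + 6  [with Soil=3, Rain=0]  = 6
Yield = 2*Humidity - 1  [with Humidity=-2]  = -5
Harvest = -3*Wet - Yield + 1  [with Wet=6, Yield=-5]  = -12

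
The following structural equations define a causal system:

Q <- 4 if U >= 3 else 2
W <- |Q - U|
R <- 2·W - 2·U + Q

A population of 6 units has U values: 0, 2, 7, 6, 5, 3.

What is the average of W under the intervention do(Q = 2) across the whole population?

do(Q=2) breaks Q's dependence on U. With Q=2 fixed, W across the units is 2, 0, 5, 4, 3, 1, mean 2.5.

2.5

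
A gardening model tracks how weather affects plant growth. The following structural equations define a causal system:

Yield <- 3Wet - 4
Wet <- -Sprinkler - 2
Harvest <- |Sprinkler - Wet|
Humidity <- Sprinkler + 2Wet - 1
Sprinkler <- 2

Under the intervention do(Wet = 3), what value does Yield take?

5

Under do(Wet=3), the mechanism Wet <- -Sprinkler - 2 is discarded; Wet is fixed at 3.
Yield = 3Wet - 4  [with Wet=3]  = 5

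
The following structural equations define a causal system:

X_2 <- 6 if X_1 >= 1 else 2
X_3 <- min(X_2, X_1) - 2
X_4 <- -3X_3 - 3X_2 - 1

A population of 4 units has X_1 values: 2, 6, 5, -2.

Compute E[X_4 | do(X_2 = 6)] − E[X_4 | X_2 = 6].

4.75

Every unit gets X_2=6 under the intervention. X_4 values become -19, -31, -28, -7; E[X_4|do(X_2=6)] = -21.25.
E[X_4|X_2=6] averages over only the 3 units with X_2=6 (X_1 = 2, 6, 5): X_4 = -19, -31, -28, mean -26.
Difference = -21.25 − (-26) = 4.75.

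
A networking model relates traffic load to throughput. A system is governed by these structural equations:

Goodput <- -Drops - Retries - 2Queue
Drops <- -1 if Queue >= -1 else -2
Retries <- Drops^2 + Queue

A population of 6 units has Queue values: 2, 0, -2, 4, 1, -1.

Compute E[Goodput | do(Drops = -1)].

The intervention sets Drops=-1 in all 6 units regardless of Queue. Recomputing Goodput per unit gives -6, 0, 6, -12, -3, 3; average -2.

-2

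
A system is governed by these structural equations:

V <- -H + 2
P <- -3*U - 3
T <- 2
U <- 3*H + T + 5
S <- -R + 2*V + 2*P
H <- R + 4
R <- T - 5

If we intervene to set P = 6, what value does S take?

17

Intervening sets P = 6 and removes its equation (P <- -3*U - 3).
R = T - 5  [with T=2]  = -3
H = R + 4  [with R=-3]  = 1
V = -H + 2  [with H=1]  = 1
S = -R + 2*V + 2*P  [with R=-3, V=1, P=6]  = 17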